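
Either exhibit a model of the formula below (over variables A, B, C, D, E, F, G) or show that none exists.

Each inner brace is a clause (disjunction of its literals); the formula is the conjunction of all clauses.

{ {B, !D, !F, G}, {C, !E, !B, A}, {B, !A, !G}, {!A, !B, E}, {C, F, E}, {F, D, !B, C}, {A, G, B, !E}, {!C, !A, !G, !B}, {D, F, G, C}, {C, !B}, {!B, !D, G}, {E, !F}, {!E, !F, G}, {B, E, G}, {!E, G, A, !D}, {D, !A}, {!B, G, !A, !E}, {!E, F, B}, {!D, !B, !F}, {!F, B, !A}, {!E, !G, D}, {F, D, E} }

Case C = true:
Case E = false:
Unit clause (!F) forces F = false.
Unit clause (D) forces D = true.
Case A = false:
Case B = false:
Unit clause (G) forces G = true.
All clauses are satisfied.

A=false; B=false; C=true; D=true; E=false; F=false; G=true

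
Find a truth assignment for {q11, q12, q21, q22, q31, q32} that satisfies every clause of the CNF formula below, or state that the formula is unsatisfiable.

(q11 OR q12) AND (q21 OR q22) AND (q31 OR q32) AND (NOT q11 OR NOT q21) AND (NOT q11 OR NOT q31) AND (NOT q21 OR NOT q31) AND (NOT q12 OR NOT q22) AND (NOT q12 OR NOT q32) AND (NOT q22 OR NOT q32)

UNSATISFIABLE

Branch on q11: set q11 = true.
(NOT q21) alone gives q21 = false.
(q22) alone gives q22 = true.
(NOT q31) alone gives q31 = false.
(q32) alone gives q32 = true.
Now (NOT q32) is unsatisfied and unit — conflict.
Backtrack on q11: now try q11 = false.
(q12) alone gives q12 = true.
(NOT q22) alone gives q22 = false.
(q21) alone gives q21 = true.
(NOT q31) alone gives q31 = false.
(q32) alone gives q32 = true.
Now (NOT q32) is unsatisfied and unit — conflict.
Neither q11 = true nor q11 = false works.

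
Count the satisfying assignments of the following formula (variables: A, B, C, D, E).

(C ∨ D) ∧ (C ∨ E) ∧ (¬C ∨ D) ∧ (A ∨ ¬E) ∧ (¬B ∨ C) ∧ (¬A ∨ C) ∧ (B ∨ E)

There are 2^5 = 32 truth assignments over (A, B, C, D, E).
Split on C. With C = True, the clauses containing C are satisfied and ¬C drops from the rest; 4 of the 2^4 = 16 assignments to the other variables satisfy what remains.
With C = False, by the same count on the reduced clause set, 0 assignments work.
Total: 4 + 0 = 4.

4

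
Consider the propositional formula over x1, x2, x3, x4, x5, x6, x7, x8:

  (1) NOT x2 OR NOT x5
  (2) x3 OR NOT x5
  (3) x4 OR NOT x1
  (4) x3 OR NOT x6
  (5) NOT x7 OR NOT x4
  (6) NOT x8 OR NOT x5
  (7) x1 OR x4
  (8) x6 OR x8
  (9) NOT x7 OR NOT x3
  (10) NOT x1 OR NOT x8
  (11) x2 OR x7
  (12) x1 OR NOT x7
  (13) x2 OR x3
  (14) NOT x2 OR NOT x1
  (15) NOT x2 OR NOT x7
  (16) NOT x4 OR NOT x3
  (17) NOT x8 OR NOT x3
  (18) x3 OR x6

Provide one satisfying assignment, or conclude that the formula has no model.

Case x2 = false:
(x7) alone gives x7 = true.
(NOT x4) alone gives x4 = false.
(NOT x1) alone gives x1 = false.
But (x1) is also a unit clause — contradiction.
So x2 must be the other value — set x2 = true.
(NOT x5) alone gives x5 = false.
(NOT x1) alone gives x1 = false.
(x4) alone gives x4 = true.
(NOT x7) alone gives x7 = false.
(NOT x3) alone gives x3 = false.
(NOT x6) alone gives x6 = false.
But (x6) is also a unit clause — contradiction.
Either choice for x2 ends in contradiction.

UNSATISFIABLE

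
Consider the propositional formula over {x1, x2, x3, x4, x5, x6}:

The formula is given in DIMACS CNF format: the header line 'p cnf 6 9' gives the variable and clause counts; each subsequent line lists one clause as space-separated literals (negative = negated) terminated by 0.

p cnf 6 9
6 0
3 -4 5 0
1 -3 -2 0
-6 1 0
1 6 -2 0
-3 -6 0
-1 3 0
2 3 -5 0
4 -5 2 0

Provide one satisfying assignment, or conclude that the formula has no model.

UNSATISFIABLE

Unit clause (x6) forces x6 = True.
Unit clause (x1) forces x1 = True.
Unit clause (¬x3) forces x3 = False.
That conflicts with the unit clause (x3).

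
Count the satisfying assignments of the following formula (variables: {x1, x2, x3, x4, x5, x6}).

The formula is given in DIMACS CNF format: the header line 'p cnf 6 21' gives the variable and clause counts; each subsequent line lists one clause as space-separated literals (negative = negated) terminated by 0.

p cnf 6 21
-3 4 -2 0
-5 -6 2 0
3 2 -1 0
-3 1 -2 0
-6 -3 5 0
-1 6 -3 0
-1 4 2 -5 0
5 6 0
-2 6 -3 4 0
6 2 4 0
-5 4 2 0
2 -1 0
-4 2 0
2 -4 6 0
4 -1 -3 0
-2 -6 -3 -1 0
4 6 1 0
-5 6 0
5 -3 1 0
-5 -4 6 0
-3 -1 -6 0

9

There are 2^6 = 64 truth assignments over (x1, x2, x3, x4, x5, x6).
Split on x4. With x4 = True, the clauses containing x4 are satisfied and ¬x4 drops from the rest; 4 of the 2^5 = 32 assignments to the other variables satisfy what remains.
With x4 = False, by the same count on the reduced clause set, 5 assignments work.
(One model: x1=F, x2=F, x3=F, x4=F, x5=F, x6=T.)
Total: 4 + 5 = 9.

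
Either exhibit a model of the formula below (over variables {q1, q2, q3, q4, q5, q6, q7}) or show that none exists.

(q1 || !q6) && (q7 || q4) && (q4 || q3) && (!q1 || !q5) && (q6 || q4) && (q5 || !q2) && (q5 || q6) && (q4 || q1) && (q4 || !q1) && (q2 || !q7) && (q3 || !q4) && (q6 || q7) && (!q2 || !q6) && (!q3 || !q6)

q1 ↦ false; q2 ↦ true; q3 ↦ true; q4 ↦ true; q5 ↦ true; q6 ↦ false; q7 ↦ true

Try q1 = false.
The clause (!q6) is unit, so q6 = false.
The clause (q4) is unit, so q4 = true.
The clause (q5) is unit, so q5 = true.
The clause (q3) is unit, so q3 = true.
The clause (q7) is unit, so q7 = true.
The clause (q2) is unit, so q2 = true.
All clauses are satisfied.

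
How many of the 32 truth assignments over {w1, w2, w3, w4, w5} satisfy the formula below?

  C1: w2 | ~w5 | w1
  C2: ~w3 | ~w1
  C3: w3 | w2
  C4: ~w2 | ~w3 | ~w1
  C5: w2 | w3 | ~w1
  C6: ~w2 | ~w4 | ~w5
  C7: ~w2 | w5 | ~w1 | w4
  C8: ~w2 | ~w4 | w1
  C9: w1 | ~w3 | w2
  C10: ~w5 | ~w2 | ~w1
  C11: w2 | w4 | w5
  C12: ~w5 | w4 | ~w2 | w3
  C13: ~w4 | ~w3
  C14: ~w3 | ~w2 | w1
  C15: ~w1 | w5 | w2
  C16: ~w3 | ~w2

There are 2^5 = 32 truth assignments over (w1, w2, w3, w4, w5).
Split on w4. With w4 = 1, the clauses containing w4 are satisfied and ~w4 drops from the rest; 1 of the 2^4 = 16 assignments to the other variables satisfy what remains.
With w4 = 0, by the same count on the reduced clause set, 1 assignment works.
(One model: w1=F, w2=T, w3=F, w4=F, w5=F.)
Total: 1 + 1 = 2.

2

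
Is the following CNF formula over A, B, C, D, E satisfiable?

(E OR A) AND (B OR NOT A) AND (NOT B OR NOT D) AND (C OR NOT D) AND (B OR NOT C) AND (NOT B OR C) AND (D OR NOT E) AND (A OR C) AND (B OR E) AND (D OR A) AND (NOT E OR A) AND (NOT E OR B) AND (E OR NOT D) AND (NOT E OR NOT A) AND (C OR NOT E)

Yes, satisfiable

Suppose E = false.
From the singleton clause (A), A = true.
From the singleton clause (B), B = true.
From the singleton clause (NOT D), D = false.
From the singleton clause (C), C = true.
This assignment satisfies each clause.
A satisfying assignment: A=true, B=true, C=true, D=false, E=false.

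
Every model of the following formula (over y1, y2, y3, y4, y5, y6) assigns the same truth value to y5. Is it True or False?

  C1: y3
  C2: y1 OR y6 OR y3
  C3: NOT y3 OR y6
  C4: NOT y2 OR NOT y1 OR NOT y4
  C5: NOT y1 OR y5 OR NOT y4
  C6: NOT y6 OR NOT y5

False

Suppose y5 = true.
The clause (y3) is unit, so y3 = true.
The clause (y6) is unit, so y6 = true.
Now (NOT y6) is unsatisfied and unit — conflict.
So every satisfying assignment has y5 = False.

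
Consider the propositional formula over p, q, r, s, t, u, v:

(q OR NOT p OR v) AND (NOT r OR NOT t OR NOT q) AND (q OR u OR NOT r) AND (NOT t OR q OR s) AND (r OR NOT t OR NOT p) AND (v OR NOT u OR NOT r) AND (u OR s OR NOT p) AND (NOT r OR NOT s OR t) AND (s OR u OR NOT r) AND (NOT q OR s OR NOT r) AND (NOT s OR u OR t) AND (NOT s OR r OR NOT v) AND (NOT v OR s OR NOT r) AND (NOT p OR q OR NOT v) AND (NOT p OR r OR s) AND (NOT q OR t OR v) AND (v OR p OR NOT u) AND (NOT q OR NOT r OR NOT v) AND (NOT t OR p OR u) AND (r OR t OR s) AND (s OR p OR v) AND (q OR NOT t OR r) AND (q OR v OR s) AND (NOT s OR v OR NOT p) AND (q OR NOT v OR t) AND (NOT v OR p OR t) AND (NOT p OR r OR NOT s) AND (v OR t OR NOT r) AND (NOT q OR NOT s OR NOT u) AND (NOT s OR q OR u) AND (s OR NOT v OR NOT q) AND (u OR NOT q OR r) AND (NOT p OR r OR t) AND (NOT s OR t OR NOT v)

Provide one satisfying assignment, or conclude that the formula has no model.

p: false, q: false, r: true, s: true, t: true, u: true, v: true

Try q = false.
Try p = false.
Try u = true.
From the singleton clause (v), v = true.
From the singleton clause (t), t = true.
From the singleton clause (s), s = true.
From the singleton clause (r), r = true.
This assignment satisfies each clause.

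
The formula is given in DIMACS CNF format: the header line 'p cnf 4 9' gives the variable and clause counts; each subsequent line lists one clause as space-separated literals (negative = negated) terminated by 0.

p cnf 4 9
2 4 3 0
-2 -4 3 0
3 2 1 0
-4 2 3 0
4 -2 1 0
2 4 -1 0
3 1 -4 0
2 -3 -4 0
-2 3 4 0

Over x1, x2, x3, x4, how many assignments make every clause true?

There are 2^4 = 16 truth assignments over (x1, x2, x3, x4).
Check each against the 9 clauses (columns in the order x1, x2, x3, x4):
  F F F F  ✗ fails (x2 ∨ x4 ∨ x3)
  F F F T  ✗ fails (x3 ∨ x2 ∨ x1)
  F F T F  ✓ satisfies all
  F F T T  ✗ fails (x2 ∨ ¬x3 ∨ ¬x4)
  F T F F  ✗ fails (x4 ∨ ¬x2 ∨ x1)
  F T F T  ✗ fails (¬x2 ∨ ¬x4 ∨ x3)
  F T T F  ✗ fails (x4 ∨ ¬x2 ∨ x1)
  F T T T  ✓ satisfies all
  T F F F  ✗ fails (x2 ∨ x4 ∨ x3)
  T F F T  ✗ fails (¬x4 ∨ x2 ∨ x3)
  T F T F  ✗ fails (x2 ∨ x4 ∨ ¬x1)
  T F T T  ✗ fails (x2 ∨ ¬x3 ∨ ¬x4)
  T T F F  ✗ fails (¬x2 ∨ x3 ∨ x4)
  T T F T  ✗ fails (¬x2 ∨ ¬x4 ∨ x3)
  T T T F  ✓ satisfies all
  T T T T  ✓ satisfies all
4 of the 16 rows are models.

4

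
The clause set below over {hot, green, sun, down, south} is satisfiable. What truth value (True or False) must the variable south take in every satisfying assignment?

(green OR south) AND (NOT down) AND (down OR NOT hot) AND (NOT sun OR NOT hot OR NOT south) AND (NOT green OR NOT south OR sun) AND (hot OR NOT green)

True

Suppose south = false.
Unit clause (green) forces green = true.
Unit clause (NOT down) forces down = false.
Unit clause (NOT hot) forces hot = false.
But (hot) is also a unit clause — contradiction.
So every satisfying assignment has south = True.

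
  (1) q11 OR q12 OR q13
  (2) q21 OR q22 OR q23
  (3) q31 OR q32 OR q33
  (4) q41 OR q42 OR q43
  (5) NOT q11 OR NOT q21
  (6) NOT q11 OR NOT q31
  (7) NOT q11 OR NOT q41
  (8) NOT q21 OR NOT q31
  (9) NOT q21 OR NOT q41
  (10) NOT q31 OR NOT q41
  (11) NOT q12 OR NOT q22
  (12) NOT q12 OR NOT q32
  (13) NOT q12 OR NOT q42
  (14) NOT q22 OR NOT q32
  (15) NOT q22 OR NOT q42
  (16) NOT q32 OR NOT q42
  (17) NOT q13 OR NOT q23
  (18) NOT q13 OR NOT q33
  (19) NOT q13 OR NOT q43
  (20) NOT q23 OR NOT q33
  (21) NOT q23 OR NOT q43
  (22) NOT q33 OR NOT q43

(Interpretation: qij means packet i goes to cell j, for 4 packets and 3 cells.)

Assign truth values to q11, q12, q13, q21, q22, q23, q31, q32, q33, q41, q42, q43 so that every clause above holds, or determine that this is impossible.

Suppose q11 = false.
Suppose q12 = true.
From the singleton clause (NOT q22), q22 = false.
From the singleton clause (NOT q32), q32 = false.
From the singleton clause (NOT q42), q42 = false.
Suppose q21 = true.
From the singleton clause (NOT q31), q31 = false.
From the singleton clause (q33), q33 = true.
From the singleton clause (NOT q41), q41 = false.
From the singleton clause (q43), q43 = true.
That conflicts with the unit clause (NOT q43).
Backtrack on q21: now try q21 = false.
From the singleton clause (q23), q23 = true.
From the singleton clause (NOT q13), q13 = false.
From the singleton clause (NOT q33), q33 = false.
From the singleton clause (q31), q31 = true.
From the singleton clause (NOT q41), q41 = false.
From the singleton clause (q43), q43 = true.
That conflicts with the unit clause (NOT q43).
Either choice for q21 ends in contradiction.
Backtrack on q12: now try q12 = false.
From the singleton clause (q13), q13 = true.
From the singleton clause (NOT q23), q23 = false.
From the singleton clause (NOT q33), q33 = false.
From the singleton clause (NOT q43), q43 = false.
Suppose q21 = true.
From the singleton clause (NOT q31), q31 = false.
From the singleton clause (q32), q32 = true.
From the singleton clause (NOT q41), q41 = false.
From the singleton clause (q42), q42 = true.
That conflicts with the unit clause (NOT q42).
Backtrack on q21: now try q21 = false.
From the singleton clause (q22), q22 = true.
From the singleton clause (NOT q32), q32 = false.
From the singleton clause (q31), q31 = true.
From the singleton clause (NOT q41), q41 = false.
From the singleton clause (q42), q42 = true.
That conflicts with the unit clause (NOT q42).
Either choice for q21 ends in contradiction.
Either choice for q12 ends in contradiction.
Backtrack on q11: now try q11 = true.
From the singleton clause (NOT q21), q21 = false.
From the singleton clause (NOT q31), q31 = false.
From the singleton clause (NOT q41), q41 = false.
Suppose q22 = true.
From the singleton clause (NOT q12), q12 = false.
From the singleton clause (NOT q32), q32 = false.
From the singleton clause (q33), q33 = true.
From the singleton clause (NOT q42), q42 = false.
From the singleton clause (q43), q43 = true.
That conflicts with the unit clause (NOT q43).
Backtrack on q22: now try q22 = false.
From the singleton clause (q23), q23 = true.
From the singleton clause (NOT q13), q13 = false.
From the singleton clause (NOT q33), q33 = false.
From the singleton clause (q32), q32 = true.
From the singleton clause (NOT q12), q12 = false.
From the singleton clause (NOT q42), q42 = false.
From the singleton clause (q43), q43 = true.
That conflicts with the unit clause (NOT q43).
Either choice for q22 ends in contradiction.
Either choice for q11 ends in contradiction.

UNSATISFIABLE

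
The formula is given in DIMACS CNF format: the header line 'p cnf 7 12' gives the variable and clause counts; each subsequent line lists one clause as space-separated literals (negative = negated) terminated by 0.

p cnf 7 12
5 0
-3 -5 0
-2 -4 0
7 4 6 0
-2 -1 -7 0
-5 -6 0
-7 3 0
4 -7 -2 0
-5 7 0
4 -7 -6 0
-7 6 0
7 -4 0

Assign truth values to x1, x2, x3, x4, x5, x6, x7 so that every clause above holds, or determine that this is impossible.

From the singleton clause (x5), x5 = True.
From the singleton clause (¬x3), x3 = False.
From the singleton clause (¬x6), x6 = False.
From the singleton clause (¬x7), x7 = False.
Now (x7) is unsatisfied and unit — conflict.

UNSATISFIABLE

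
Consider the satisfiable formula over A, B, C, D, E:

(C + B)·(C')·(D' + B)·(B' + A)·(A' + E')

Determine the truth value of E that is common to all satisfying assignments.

False

Suppose E = 1.
The clause (C') is unit, so C = 0.
The clause (B) is unit, so B = 1.
The clause (A) is unit, so A = 1.
That conflicts with the unit clause (A').
So every satisfying assignment has E = False.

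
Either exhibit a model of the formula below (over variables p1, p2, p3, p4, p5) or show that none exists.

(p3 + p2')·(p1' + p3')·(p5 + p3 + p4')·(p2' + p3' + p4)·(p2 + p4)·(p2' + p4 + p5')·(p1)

p1 ↦ 1; p2 ↦ 0; p3 ↦ 0; p4 ↦ 1; p5 ↦ 1

The clause (p1) is unit, so p1 = 1.
The clause (p3') is unit, so p3 = 0.
The clause (p2') is unit, so p2 = 0.
The clause (p4) is unit, so p4 = 1.
The clause (p5) is unit, so p5 = 1.
All clauses are satisfied.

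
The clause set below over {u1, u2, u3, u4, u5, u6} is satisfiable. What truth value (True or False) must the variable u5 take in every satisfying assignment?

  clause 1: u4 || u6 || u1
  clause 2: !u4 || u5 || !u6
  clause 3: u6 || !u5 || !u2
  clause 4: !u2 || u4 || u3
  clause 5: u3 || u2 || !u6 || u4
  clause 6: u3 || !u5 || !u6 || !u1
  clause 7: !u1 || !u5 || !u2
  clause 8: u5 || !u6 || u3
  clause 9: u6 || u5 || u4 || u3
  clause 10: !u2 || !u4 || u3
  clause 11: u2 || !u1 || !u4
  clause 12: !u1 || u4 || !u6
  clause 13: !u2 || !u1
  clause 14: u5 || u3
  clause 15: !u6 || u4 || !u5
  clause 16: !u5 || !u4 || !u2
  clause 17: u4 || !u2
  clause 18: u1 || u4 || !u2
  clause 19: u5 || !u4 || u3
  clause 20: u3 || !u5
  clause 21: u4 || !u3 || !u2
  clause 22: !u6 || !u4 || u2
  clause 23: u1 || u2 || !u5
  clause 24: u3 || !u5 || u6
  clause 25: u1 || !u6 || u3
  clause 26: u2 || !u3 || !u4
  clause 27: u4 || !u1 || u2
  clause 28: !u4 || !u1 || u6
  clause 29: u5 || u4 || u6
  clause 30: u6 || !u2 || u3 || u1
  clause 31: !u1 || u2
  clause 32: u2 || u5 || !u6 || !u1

Suppose u5 = true.
(u3) alone gives u3 = true.
Suppose u6 = true.
(u4) alone gives u4 = true.
(!u2) alone gives u2 = false.
That conflicts with the unit clause (u2).
That branch fails; take u6 = false instead.
(!u2) alone gives u2 = false.
(u1) alone gives u1 = true.
That conflicts with the unit clause (!u1).
Either choice for u6 ends in contradiction.
So every satisfying assignment has u5 = False.

False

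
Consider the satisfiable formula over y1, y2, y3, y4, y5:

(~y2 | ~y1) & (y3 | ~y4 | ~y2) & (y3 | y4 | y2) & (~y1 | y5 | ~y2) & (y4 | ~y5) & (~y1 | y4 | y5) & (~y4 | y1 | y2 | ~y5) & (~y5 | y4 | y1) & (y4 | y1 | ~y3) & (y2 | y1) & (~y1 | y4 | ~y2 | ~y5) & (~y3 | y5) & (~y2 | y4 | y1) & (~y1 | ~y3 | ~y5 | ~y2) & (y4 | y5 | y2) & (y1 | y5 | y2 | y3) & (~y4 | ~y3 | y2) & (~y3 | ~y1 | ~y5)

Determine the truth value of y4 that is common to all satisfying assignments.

Suppose y4 = 0.
Unit clause (~y5) forces y5 = 0.
Unit clause (~y1) forces y1 = 0.
Unit clause (~y3) forces y3 = 0.
Unit clause (y2) forces y2 = 1.
Now (~y2) is unsatisfied and unit — conflict.
So every satisfying assignment has y4 = True.

True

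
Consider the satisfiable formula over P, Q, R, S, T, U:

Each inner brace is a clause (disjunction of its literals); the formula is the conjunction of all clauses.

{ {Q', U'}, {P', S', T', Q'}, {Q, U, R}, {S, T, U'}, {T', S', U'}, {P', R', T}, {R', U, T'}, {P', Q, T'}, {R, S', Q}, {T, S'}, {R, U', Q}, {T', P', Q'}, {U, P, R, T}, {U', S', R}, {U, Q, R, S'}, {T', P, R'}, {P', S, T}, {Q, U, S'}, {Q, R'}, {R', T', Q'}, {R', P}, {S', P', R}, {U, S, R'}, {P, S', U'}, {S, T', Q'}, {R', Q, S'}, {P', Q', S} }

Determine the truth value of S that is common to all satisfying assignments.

Suppose S = 0.
Case Q = 0:
The clause (R') is unit, so R = 0.
The clause (U) is unit, so U = 1.
Now (U') is unsatisfied and unit — conflict.
So Q must be the other value — set Q = 1.
The clause (U') is unit, so U = 0.
The clause (R') is unit, so R = 0.
The clause (T') is unit, so T = 0.
The clause (P) is unit, so P = 1.
Now (P') is unsatisfied and unit — conflict.
Both values of Q lead to a conflict.
So every satisfying assignment has S = True.

True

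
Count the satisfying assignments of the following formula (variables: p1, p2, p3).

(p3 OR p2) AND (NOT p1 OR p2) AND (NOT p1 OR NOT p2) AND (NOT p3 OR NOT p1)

There are 2^3 = 8 truth assignments over (p1, p2, p3).
Check each against the 4 clauses (columns in the order p1, p2, p3):
  F F F  ✗ fails (p3 OR p2)
  F F T  ✓ satisfies all
  F T F  ✓ satisfies all
  F T T  ✓ satisfies all
  T F F  ✗ fails (p3 OR p2)
  T F T  ✗ fails (NOT p1 OR p2)
  T T F  ✗ fails (NOT p1 OR NOT p2)
  T T T  ✗ fails (NOT p1 OR NOT p2)
3 of the 8 rows are models.

3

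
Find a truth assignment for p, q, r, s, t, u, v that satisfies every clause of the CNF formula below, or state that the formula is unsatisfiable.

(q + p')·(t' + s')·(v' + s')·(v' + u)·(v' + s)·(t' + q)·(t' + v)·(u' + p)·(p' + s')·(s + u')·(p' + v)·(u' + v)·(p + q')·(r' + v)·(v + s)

Try q = 0.
The clause (p') is unit, so p = 0.
The clause (t') is unit, so t = 0.
The clause (u') is unit, so u = 0.
The clause (v') is unit, so v = 0.
The clause (r') is unit, so r = 0.
The clause (s) is unit, so s = 1.
This assignment satisfies each clause.

p ↦ 0; q ↦ 0; r ↦ 0; s ↦ 1; t ↦ 0; u ↦ 0; v ↦ 0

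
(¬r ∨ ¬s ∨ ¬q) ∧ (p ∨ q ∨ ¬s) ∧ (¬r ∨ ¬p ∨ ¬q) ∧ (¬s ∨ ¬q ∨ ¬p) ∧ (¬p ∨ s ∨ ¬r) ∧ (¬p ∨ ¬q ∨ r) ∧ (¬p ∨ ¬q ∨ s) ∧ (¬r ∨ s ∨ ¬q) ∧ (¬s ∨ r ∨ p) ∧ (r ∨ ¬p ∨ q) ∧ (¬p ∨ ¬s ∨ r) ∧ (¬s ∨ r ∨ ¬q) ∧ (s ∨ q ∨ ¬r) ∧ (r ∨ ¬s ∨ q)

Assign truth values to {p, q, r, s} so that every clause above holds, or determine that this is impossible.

Suppose r = False.
Suppose p = False.
The clause (¬s) is unit, so s = False.
No clause remains; q is free.

p: False,  q: True,  r: False,  s: False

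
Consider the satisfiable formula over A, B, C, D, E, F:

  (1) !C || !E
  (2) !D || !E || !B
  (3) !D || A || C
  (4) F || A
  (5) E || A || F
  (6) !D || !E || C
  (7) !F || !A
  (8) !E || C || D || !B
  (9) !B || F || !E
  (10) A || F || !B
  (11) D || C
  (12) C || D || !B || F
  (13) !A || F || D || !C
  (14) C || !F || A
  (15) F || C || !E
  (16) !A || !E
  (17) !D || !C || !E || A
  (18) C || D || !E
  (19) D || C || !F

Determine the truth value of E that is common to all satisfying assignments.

False

Suppose E = true.
The clause (!C) is unit, so C = false.
The clause (!D) is unit, so D = false.
That conflicts with the unit clause (D).
So every satisfying assignment has E = False.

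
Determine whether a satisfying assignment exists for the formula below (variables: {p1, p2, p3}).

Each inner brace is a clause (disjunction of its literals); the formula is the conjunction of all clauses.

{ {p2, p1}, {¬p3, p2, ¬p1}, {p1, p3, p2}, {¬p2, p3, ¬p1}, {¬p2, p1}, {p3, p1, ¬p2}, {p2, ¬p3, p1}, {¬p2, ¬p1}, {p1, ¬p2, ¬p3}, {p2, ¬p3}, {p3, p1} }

Yes, satisfiable

Try p2 = False.
The clause (p1) is unit, so p1 = True.
The clause (¬p3) is unit, so p3 = False.
Every clause now holds.
A satisfying assignment: p1: True,  p2: False,  p3: False.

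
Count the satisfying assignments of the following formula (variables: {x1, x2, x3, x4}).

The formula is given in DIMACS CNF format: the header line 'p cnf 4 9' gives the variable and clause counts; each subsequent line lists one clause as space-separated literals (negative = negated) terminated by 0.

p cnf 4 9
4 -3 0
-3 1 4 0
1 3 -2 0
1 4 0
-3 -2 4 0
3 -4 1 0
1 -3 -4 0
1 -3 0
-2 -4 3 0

5

There are 2^4 = 16 truth assignments over (x1, x2, x3, x4).
Check each against the 9 clauses (columns in the order x1, x2, x3, x4):
  F F F F  ✗ fails (x1 ∨ x4)
  F F F T  ✗ fails (x3 ∨ ¬x4 ∨ x1)
  F F T F  ✗ fails (x4 ∨ ¬x3)
  F F T T  ✗ fails (x1 ∨ ¬x3 ∨ ¬x4)
  F T F F  ✗ fails (x1 ∨ x3 ∨ ¬x2)
  F T F T  ✗ fails (x1 ∨ x3 ∨ ¬x2)
  F T T F  ✗ fails (x4 ∨ ¬x3)
  F T T T  ✗ fails (x1 ∨ ¬x3 ∨ ¬x4)
  T F F F  ✓ satisfies all
  T F F T  ✓ satisfies all
  T F T F  ✗ fails (x4 ∨ ¬x3)
  T F T T  ✓ satisfies all
  T T F F  ✓ satisfies all
  T T F T  ✗ fails (¬x2 ∨ ¬x4 ∨ x3)
  T T T F  ✗ fails (x4 ∨ ¬x3)
  T T T T  ✓ satisfies all
5 of the 16 rows are models.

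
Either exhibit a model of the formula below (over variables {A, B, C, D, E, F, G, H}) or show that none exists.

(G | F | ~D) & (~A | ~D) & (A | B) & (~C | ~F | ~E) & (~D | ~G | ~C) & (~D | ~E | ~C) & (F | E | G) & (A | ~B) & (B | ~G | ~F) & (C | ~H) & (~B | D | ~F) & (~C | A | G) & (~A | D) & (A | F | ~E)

UNSATISFIABLE

Suppose A = 0.
The clause (B) is unit, so B = 1.
That conflicts with the unit clause (~B).
That branch fails; take A = 1 instead.
The clause (~D) is unit, so D = 0.
That conflicts with the unit clause (D).
Neither A = 1 nor A = 0 works.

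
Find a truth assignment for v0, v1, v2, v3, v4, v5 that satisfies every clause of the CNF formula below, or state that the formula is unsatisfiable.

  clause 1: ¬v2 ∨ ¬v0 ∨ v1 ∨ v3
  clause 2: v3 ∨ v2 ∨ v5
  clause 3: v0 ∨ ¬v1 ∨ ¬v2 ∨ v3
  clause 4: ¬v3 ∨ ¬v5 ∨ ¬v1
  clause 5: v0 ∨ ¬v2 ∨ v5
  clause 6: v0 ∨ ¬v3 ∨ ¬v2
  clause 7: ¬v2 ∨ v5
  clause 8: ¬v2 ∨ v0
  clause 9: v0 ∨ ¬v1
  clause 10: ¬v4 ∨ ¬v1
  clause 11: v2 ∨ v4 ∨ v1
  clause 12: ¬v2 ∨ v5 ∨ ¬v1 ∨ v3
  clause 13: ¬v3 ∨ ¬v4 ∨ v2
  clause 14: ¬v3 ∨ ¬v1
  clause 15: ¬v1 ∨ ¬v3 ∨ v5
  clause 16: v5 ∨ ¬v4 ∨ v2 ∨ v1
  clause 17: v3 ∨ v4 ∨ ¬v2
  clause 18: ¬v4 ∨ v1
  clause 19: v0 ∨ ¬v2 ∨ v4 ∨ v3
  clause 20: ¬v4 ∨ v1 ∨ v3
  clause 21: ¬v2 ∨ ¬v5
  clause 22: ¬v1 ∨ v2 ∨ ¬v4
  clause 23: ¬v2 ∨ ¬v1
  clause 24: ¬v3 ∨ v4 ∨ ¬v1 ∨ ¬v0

v0 ↦ True, v1 ↦ True, v2 ↦ False, v3 ↦ False, v4 ↦ False, v5 ↦ True

Branch on v2: set v2 = False.
Branch on v3: set v3 = False.
The clause (v5) is unit, so v5 = True.
Branch on v0: set v0 = True.
Branch on v4: set v4 = False.
The clause (v1) is unit, so v1 = True.
Every clause now holds.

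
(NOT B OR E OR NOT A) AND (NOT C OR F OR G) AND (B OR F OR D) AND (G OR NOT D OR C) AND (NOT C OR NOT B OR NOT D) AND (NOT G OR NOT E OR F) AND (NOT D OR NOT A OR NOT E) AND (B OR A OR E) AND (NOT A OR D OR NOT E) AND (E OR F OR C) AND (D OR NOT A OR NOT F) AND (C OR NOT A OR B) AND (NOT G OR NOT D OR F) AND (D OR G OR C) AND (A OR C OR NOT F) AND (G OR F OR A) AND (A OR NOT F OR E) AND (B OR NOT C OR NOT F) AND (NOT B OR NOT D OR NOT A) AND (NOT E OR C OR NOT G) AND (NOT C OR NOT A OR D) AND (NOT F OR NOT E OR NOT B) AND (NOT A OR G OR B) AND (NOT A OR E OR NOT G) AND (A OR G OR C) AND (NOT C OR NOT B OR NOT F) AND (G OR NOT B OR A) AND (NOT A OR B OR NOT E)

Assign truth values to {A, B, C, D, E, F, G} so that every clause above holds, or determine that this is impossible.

Suppose B = true.
Suppose E = false.
The clause (NOT A) is unit, so A = false.
The clause (NOT F) is unit, so F = false.
The clause (C) is unit, so C = true.
The clause (G) is unit, so G = true.
The clause (NOT D) is unit, so D = false.
Every clause now holds.

A: false,  B: true,  C: true,  D: false,  E: false,  F: false,  G: true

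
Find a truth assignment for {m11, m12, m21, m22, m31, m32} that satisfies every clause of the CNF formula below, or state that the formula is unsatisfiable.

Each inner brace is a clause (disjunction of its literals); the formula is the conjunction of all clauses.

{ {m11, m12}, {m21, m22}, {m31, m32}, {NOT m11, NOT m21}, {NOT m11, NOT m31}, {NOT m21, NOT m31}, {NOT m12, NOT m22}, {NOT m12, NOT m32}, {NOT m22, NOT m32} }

Case m11 = true:
From the singleton clause (NOT m21), m21 = false.
From the singleton clause (m22), m22 = true.
From the singleton clause (NOT m31), m31 = false.
From the singleton clause (m32), m32 = true.
But (NOT m32) is also a unit clause — contradiction.
Undo m11 and try m11 = false.
From the singleton clause (m12), m12 = true.
From the singleton clause (NOT m22), m22 = false.
From the singleton clause (m21), m21 = true.
From the singleton clause (NOT m31), m31 = false.
From the singleton clause (m32), m32 = true.
But (NOT m32) is also a unit clause — contradiction.
Either choice for m11 ends in contradiction.

UNSATISFIABLE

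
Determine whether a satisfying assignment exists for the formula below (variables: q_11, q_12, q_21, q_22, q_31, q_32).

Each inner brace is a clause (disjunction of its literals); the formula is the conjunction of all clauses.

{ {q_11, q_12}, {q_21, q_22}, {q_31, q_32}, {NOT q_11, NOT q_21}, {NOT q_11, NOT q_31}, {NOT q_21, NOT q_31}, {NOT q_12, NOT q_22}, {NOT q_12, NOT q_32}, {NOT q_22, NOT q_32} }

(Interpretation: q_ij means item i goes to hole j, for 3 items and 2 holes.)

Branch on q_11: set q_11 = true.
Unit clause (NOT q_21) forces q_21 = false.
Unit clause (q_22) forces q_22 = true.
Unit clause (NOT q_31) forces q_31 = false.
Unit clause (q_32) forces q_32 = true.
That conflicts with the unit clause (NOT q_32).
That branch fails; take q_11 = false instead.
Unit clause (q_12) forces q_12 = true.
Unit clause (NOT q_22) forces q_22 = false.
Unit clause (q_21) forces q_21 = true.
Unit clause (NOT q_31) forces q_31 = false.
Unit clause (q_32) forces q_32 = true.
That conflicts with the unit clause (NOT q_32).
Both values of q_11 lead to a conflict.
No assignment satisfies every clause.

No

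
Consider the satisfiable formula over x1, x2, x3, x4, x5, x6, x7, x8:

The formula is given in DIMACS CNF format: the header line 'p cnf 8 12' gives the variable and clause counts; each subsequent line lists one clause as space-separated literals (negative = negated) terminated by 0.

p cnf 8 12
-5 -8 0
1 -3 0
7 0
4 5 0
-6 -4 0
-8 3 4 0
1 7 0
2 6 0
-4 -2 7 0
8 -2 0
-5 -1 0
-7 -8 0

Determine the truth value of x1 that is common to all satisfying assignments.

Suppose x1 = True.
The clause (x7) is unit, so x7 = True.
The clause (¬x5) is unit, so x5 = False.
The clause (x4) is unit, so x4 = True.
The clause (¬x6) is unit, so x6 = False.
The clause (x2) is unit, so x2 = True.
The clause (x8) is unit, so x8 = True.
But (¬x8) is also a unit clause — contradiction.
So every satisfying assignment has x1 = False.

False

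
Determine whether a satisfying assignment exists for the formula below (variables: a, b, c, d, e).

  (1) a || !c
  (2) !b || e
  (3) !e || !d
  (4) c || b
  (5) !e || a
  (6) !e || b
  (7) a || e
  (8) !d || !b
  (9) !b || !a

Try a = true.
From the singleton clause (!b), b = false.
From the singleton clause (c), c = true.
From the singleton clause (!e), e = false.
Every clause is now satisfied; d is unconstrained.
A satisfying assignment: a=true,  b=false,  c=true,  d=true,  e=false.

Satisfiable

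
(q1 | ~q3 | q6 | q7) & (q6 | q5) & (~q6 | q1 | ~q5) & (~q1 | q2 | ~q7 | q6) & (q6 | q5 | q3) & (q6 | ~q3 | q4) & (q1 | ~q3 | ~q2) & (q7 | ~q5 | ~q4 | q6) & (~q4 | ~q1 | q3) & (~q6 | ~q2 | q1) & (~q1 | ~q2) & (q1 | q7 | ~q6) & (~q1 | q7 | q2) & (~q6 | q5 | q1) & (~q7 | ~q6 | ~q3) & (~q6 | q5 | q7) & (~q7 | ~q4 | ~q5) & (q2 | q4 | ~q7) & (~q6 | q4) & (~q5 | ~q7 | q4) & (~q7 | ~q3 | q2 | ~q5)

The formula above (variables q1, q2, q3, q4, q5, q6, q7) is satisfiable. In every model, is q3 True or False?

False

Suppose q3 = 1.
Try q6 = 1.
The clause (~q7) is unit, so q7 = 0.
The clause (q1) is unit, so q1 = 1.
The clause (~q2) is unit, so q2 = 0.
That conflicts with the unit clause (q2).
Backtrack on q6: now try q6 = 0.
The clause (q5) is unit, so q5 = 1.
The clause (q4) is unit, so q4 = 1.
The clause (q7) is unit, so q7 = 1.
That conflicts with the unit clause (~q7).
Either choice for q6 ends in contradiction.
So every satisfying assignment has q3 = False.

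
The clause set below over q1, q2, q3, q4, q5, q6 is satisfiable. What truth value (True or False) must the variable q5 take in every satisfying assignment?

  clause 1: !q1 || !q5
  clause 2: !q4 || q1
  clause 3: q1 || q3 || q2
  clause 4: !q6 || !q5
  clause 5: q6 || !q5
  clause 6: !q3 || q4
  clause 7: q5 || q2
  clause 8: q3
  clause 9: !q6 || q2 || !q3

False

Suppose q5 = true.
From the singleton clause (!q1), q1 = false.
From the singleton clause (!q4), q4 = false.
From the singleton clause (!q6), q6 = false.
That conflicts with the unit clause (q6).
So every satisfying assignment has q5 = False.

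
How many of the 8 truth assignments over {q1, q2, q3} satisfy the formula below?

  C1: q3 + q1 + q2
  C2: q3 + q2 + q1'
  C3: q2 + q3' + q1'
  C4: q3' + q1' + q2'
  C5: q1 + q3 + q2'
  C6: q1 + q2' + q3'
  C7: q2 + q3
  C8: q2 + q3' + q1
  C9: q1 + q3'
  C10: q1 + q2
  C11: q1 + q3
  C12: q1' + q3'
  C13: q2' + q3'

There are 2^3 = 8 truth assignments over (q1, q2, q3).
Check each against the 13 clauses (columns in the order q1, q2, q3):
  F F F  ✗ fails (q3 + q1 + q2)
  F F T  ✗ fails (q2 + q3' + q1)
  F T F  ✗ fails (q1 + q3 + q2')
  F T T  ✗ fails (q1 + q2' + q3')
  T F F  ✗ fails (q3 + q2 + q1')
  T F T  ✗ fails (q2 + q3' + q1')
  T T F  ✓ satisfies all
  T T T  ✗ fails (q3' + q1' + q2')
1 of the 8 rows is a model.

1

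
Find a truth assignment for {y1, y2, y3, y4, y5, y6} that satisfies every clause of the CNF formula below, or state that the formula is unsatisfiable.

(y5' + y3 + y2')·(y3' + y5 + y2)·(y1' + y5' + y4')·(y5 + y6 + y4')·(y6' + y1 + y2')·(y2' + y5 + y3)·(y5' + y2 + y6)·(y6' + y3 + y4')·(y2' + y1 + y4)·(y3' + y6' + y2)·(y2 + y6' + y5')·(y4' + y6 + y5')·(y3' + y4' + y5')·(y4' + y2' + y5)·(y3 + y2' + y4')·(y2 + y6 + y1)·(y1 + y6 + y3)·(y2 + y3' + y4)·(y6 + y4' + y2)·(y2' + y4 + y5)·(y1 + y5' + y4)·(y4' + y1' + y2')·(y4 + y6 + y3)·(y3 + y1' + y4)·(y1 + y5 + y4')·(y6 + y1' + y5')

y1=0; y2=0; y3=0; y4=0; y5=0; y6=1

Try y5 = 0.
Try y3 = 0.
(y2') alone gives y2 = 0.
Try y6 = 1.
(y4') alone gives y4 = 0.
(y1') alone gives y1 = 0.
All clauses are satisfied.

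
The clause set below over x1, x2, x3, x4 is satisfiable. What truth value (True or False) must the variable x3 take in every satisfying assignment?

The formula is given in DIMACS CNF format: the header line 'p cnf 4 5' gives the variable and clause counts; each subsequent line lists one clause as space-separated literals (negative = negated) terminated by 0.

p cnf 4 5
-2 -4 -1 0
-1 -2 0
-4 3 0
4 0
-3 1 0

True

Suppose x3 = False.
From the singleton clause (¬x4), x4 = False.
That conflicts with the unit clause (x4).
So every satisfying assignment has x3 = True.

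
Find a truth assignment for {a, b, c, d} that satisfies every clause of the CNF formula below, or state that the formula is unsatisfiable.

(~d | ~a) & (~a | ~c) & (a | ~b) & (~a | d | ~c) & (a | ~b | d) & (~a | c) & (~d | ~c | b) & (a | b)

UNSATISFIABLE

Case d = 0:
Case a = 0:
From the singleton clause (~b), b = 0.
But (b) is also a unit clause — contradiction.
So a must be the other value — set a = 1.
From the singleton clause (~c), c = 0.
But (c) is also a unit clause — contradiction.
Both values of a lead to a conflict.
So d must be the other value — set d = 1.
From the singleton clause (~a), a = 0.
From the singleton clause (~b), b = 0.
But (b) is also a unit clause — contradiction.
Both values of d lead to a conflict.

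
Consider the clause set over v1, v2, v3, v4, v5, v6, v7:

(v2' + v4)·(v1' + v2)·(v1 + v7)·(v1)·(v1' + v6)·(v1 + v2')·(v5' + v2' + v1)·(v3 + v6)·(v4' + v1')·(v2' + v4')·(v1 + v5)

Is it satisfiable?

No

Unit clause (v1) forces v1 = 1.
Unit clause (v2) forces v2 = 1.
Unit clause (v4) forces v4 = 1.
Now (v4') is unsatisfied and unit — conflict.
No assignment satisfies every clause.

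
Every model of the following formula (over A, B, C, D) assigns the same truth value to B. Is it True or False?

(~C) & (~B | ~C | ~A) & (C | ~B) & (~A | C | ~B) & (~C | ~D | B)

False

Suppose B = 1.
(~C) alone gives C = 0.
Now (C) is unsatisfied and unit — conflict.
So every satisfying assignment has B = False.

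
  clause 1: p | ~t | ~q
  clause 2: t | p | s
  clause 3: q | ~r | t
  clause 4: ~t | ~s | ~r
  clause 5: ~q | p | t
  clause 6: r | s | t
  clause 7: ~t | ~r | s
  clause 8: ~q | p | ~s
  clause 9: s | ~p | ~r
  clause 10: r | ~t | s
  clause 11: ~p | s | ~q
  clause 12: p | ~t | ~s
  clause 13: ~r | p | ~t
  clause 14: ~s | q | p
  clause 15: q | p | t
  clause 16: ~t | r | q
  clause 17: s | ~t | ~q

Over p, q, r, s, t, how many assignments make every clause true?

There are 2^5 = 32 truth assignments over (p, q, r, s, t).
Split on q. With q = 1, the clauses containing q are satisfied and ~q drops from the rest; 3 of the 2^4 = 16 assignments to the other variables satisfy what remains.
With q = 0, by the same count on the reduced clause set, 1 assignment works.
(One model: p=T, q=F, r=F, s=T, t=F.)
Total: 3 + 1 = 4.

4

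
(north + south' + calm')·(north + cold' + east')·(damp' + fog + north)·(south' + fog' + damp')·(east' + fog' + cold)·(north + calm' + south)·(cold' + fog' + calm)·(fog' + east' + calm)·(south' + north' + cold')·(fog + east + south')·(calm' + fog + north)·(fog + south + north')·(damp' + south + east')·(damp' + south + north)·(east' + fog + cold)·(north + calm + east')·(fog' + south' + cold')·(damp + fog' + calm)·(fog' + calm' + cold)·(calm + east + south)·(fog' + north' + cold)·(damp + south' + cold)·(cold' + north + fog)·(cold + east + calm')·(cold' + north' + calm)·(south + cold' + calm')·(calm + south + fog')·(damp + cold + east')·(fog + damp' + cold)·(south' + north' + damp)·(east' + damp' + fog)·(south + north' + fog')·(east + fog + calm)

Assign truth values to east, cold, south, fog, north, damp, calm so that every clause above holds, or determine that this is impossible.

Branch on north: set north = 1.
Branch on south: set south = 0.
From the singleton clause (fog), fog = 1.
Now (fog') is unsatisfied and unit — conflict.
So south must be the other value — set south = 1.
From the singleton clause (cold'), cold = 0.
From the singleton clause (fog'), fog = 0.
From the singleton clause (east), east = 1.
Now (east') is unsatisfied and unit — conflict.
Either choice for south ends in contradiction.
So north must be the other value — set north = 0.
Branch on south: set south = 0.
From the singleton clause (calm'), calm = 0.
From the singleton clause (damp'), damp = 0.
From the singleton clause (east'), east = 0.
Now (east) is unsatisfied and unit — conflict.
So south must be the other value — set south = 1.
From the singleton clause (calm'), calm = 0.
From the singleton clause (east'), east = 0.
From the singleton clause (fog), fog = 1.
From the singleton clause (damp'), damp = 0.
Now (damp) is unsatisfied and unit — conflict.
Either choice for south ends in contradiction.
Either choice for north ends in contradiction.

UNSATISFIABLE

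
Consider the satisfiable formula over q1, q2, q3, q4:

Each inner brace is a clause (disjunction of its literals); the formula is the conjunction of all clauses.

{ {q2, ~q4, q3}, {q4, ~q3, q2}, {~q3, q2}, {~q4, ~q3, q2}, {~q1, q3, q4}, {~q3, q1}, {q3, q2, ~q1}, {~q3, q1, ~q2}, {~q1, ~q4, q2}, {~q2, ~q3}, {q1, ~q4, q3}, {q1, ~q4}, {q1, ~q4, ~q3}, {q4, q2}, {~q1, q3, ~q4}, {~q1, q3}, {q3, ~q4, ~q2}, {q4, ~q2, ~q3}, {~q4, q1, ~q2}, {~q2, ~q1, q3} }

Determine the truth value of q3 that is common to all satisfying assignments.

Suppose q3 = 1.
(q2) alone gives q2 = 1.
Now (~q2) is unsatisfied and unit — conflict.
So every satisfying assignment has q3 = False.

False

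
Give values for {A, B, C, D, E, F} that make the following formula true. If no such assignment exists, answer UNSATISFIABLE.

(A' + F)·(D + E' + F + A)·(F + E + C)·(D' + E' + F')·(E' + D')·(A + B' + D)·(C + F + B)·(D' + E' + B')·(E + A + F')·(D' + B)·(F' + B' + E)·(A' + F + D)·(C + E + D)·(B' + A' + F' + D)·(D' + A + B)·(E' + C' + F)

Branch on A: set A = 0.
Branch on E: set E = 1.
Unit clause (D') forces D = 0.
Unit clause (F) forces F = 1.
Unit clause (B') forces B = 0.
All clauses hold; C can take either value.

A=0; B=0; C=1; D=0; E=1; F=1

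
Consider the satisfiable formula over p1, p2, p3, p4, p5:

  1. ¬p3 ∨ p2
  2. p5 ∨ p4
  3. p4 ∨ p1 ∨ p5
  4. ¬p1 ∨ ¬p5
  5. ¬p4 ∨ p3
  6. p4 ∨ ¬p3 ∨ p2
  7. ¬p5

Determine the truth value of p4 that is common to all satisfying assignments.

Suppose p4 = False.
(p5) alone gives p5 = True.
Now (¬p5) is unsatisfied and unit — conflict.
So every satisfying assignment has p4 = True.

True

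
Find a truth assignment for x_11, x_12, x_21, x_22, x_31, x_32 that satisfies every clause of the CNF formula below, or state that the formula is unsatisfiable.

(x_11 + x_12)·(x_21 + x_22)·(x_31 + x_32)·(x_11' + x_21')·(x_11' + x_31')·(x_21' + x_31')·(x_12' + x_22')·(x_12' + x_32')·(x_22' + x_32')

Suppose x_11 = 1.
From the singleton clause (x_21'), x_21 = 0.
From the singleton clause (x_22), x_22 = 1.
From the singleton clause (x_31'), x_31 = 0.
From the singleton clause (x_32), x_32 = 1.
That conflicts with the unit clause (x_32').
So x_11 must be the other value — set x_11 = 0.
From the singleton clause (x_12), x_12 = 1.
From the singleton clause (x_22'), x_22 = 0.
From the singleton clause (x_21), x_21 = 1.
From the singleton clause (x_31'), x_31 = 0.
From the singleton clause (x_32), x_32 = 1.
That conflicts with the unit clause (x_32').
Either choice for x_11 ends in contradiction.

UNSATISFIABLE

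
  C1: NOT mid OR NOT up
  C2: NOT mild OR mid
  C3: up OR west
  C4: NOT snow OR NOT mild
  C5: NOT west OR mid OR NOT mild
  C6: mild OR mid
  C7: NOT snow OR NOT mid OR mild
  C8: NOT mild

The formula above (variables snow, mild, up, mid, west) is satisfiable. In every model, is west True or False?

Suppose west = false.
(up) alone gives up = true.
(NOT mid) alone gives mid = false.
(NOT mild) alone gives mild = false.
But (mild) is also a unit clause — contradiction.
So every satisfying assignment has west = True.

True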